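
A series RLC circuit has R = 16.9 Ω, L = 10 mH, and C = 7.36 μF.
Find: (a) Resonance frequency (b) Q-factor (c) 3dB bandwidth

Step 1 — Resonance condition Im(Z)=0 gives ω₀ = 1/√(LC).
Step 2 — ω₀ = 1/√(0.01·7.36e-06) = 3686 rad/s.
Step 3 — f₀ = ω₀/(2π) = 586.7 Hz.
Step 4 — Series Q: Q = ω₀L/R = 3686·0.01/16.9 = 2.181.
Step 5 — 3dB bandwidth: Δω = ω₀/Q = 1690 rad/s; BW = Δω/(2π) = 269 Hz.

(a) f₀ = 586.7 Hz  (b) Q = 2.181  (c) BW = 269 Hz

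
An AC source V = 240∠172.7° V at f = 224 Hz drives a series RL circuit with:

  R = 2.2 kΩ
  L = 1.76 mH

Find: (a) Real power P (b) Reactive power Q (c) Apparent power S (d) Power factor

Step 1 — Angular frequency: ω = 2π·f = 2π·224 = 1407 rad/s.
Step 2 — Component impedances:
  R: Z = R = 2200 Ω
  L: Z = jωL = j·1407·0.00176 = 0 + j2.477 Ω
Step 3 — Series combination: Z_total = R + L = 2200 + j2.477 Ω = 2200∠0.1° Ω.
Step 4 — Source phasor: V = 240∠172.7° V = -238.1 + j30.5 V.
Step 5 — Current: I = V / Z = -0.1082 + j0.01398 A = 0.1091∠172.6° A.
Step 6 — Complex power: S = V·I* = 26.18 + j0.02948 VA.
Step 7 — Real power: P = Re(S) = 26.18 W.
Step 8 — Reactive power: Q = Im(S) = 0.02948 VAR.
Step 9 — Apparent power: |S| = 26.18 VA.
Step 10 — Power factor: PF = P/|S| = 1 (lagging).

(a) P = 26.18 W  (b) Q = 0.02948 VAR  (c) S = 26.18 VA  (d) PF = 1 (lagging)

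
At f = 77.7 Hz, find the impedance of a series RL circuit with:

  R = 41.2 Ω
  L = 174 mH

Step 1 — Angular frequency: ω = 2π·f = 2π·77.7 = 488.2 rad/s.
Step 2 — Component impedances:
  R: Z = R = 41.2 Ω
  L: Z = jωL = j·488.2·0.174 = 0 + j84.95 Ω
Step 3 — Series combination: Z_total = R + L = 41.2 + j84.95 Ω = 94.41∠64.1° Ω.

Z = 41.2 + j84.95 Ω = 94.41∠64.1° Ω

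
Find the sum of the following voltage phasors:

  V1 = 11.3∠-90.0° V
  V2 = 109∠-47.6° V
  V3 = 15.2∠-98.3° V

Step 1 — Convert each phasor to rectangular form:
  V1 = 11.3·(cos(-90.0°) + j·sin(-90.0°)) = 0 - j11.3 V
  V2 = 109·(cos(-47.6°) + j·sin(-47.6°)) = 73.5 - j80.49 V
  V3 = 15.2·(cos(-98.3°) + j·sin(-98.3°)) = -2.194 - j15.04 V
Step 2 — Sum components: V_total = 71.3 - j106.8 V.
Step 3 — Convert to polar: |V_total| = 128.4 V, ∠V_total = -56.3°.

V_total = 128.4∠-56.3° V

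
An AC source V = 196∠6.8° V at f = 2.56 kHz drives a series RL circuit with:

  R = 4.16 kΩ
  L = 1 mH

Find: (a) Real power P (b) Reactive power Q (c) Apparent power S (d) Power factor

Step 1 — Angular frequency: ω = 2π·f = 2π·2560 = 1.608e+04 rad/s.
Step 2 — Component impedances:
  R: Z = R = 4160 Ω
  L: Z = jωL = j·1.608e+04·0.001 = 0 + j16.08 Ω
Step 3 — Series combination: Z_total = R + L = 4160 + j16.08 Ω = 4160∠0.2° Ω.
Step 4 — Source phasor: V = 196∠6.8° V = 194.6 + j23.21 V.
Step 5 — Current: I = V / Z = 0.0468 + j0.005398 A = 0.04712∠6.6° A.
Step 6 — Complex power: S = V·I* = 9.234 + j0.03571 VA.
Step 7 — Real power: P = Re(S) = 9.234 W.
Step 8 — Reactive power: Q = Im(S) = 0.03571 VAR.
Step 9 — Apparent power: |S| = 9.235 VA.
Step 10 — Power factor: PF = P/|S| = 1 (lagging).

(a) P = 9.234 W  (b) Q = 0.03571 VAR  (c) S = 9.235 VA  (d) PF = 1 (lagging)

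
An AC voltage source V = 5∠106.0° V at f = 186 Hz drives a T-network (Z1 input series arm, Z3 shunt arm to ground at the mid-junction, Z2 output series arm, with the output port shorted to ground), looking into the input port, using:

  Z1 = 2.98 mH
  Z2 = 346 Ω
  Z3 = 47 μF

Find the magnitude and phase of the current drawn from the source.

Step 1 — Angular frequency: ω = 2π·f = 2π·186 = 1169 rad/s.
Step 2 — Component impedances:
  Z1: Z = jωL = j·1169·0.00298 = 0 + j3.483 Ω
  Z2: Z = R = 346 Ω
  Z3: Z = 1/(jωC) = -j/(ω·C) = 0 - j18.21 Ω
Step 3 — With the output port shorted to ground, the output series arm Z2 runs from the junction to ground; the shunt arm Z3 also runs from the junction to ground. They appear in parallel: Z3 || Z2 = 0.9553 - j18.16 Ω.
Step 4 — Series with input arm Z1: Z_in = Z1 + (Z3 || Z2) = 0.9553 - j14.67 Ω = 14.7∠-86.3° Ω.
Step 5 — Source phasor: V = 5∠106.0° V = -1.378 + j4.806 V.
Step 6 — Ohm's law: I = V / Z_total = (-1.378 + j4.806) / (0.9553 - j14.67) = -0.3323 - j0.07229 A.
Step 7 — Convert to polar: |I| = 0.34 A, ∠I = -167.7°.

I = 0.34∠-167.7° A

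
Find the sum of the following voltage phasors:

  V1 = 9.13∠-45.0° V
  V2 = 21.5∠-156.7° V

Step 1 — Convert each phasor to rectangular form:
  V1 = 9.13·(cos(-45.0°) + j·sin(-45.0°)) = 6.456 - j6.456 V
  V2 = 21.5·(cos(-156.7°) + j·sin(-156.7°)) = -19.75 - j8.504 V
Step 2 — Sum components: V_total = -13.29 - j14.96 V.
Step 3 — Convert to polar: |V_total| = 20.01 V, ∠V_total = -131.6°.

V_total = 20.01∠-131.6° V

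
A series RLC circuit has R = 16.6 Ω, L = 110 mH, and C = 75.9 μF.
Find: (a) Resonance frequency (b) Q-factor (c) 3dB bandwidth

Step 1 — Resonance: ω₀ = 1/√(LC) = 1/√(0.11·7.59e-05) = 346.1 rad/s.
Step 2 — f₀ = ω₀/(2π) = 55.08 Hz.
Step 3 — Series Q: Q = ω₀L/R = 346.1·0.11/16.6 = 2.293.
Step 4 — Bandwidth: Δω = ω₀/Q = 150.9 rad/s; BW = Δω/(2π) = 24.02 Hz.

(a) f₀ = 55.08 Hz  (b) Q = 2.293  (c) BW = 24.02 Hz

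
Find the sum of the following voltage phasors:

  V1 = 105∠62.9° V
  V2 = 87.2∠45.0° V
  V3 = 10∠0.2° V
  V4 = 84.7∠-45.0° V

Step 1 — Convert each phasor to rectangular form:
  V1 = 105·(cos(62.9°) + j·sin(62.9°)) = 47.83 + j93.47 V
  V2 = 87.2·(cos(45.0°) + j·sin(45.0°)) = 61.66 + j61.66 V
  V3 = 10·(cos(0.2°) + j·sin(0.2°)) = 10 + j0.03491 V
  V4 = 84.7·(cos(-45.0°) + j·sin(-45.0°)) = 59.89 - j59.89 V
Step 2 — Sum components: V_total = 179.4 + j95.28 V.
Step 3 — Convert to polar: |V_total| = 203.1 V, ∠V_total = 28.0°.

V_total = 203.1∠28.0° V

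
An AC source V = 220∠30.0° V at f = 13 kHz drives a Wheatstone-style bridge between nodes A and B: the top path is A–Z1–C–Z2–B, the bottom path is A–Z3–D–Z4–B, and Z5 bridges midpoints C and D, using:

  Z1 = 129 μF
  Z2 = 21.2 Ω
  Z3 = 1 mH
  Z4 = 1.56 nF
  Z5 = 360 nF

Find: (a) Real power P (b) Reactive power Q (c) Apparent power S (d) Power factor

Step 1 — Angular frequency: ω = 2π·f = 2π·1.3e+04 = 8.168e+04 rad/s.
Step 2 — Component impedances:
  Z1: Z = 1/(jωC) = -j/(ω·C) = 0 - j0.0949 Ω
  Z2: Z = R = 21.2 Ω
  Z3: Z = jωL = j·8.168e+04·0.001 = 0 + j81.68 Ω
  Z4: Z = 1/(jωC) = -j/(ω·C) = 0 - j7848 Ω
  Z5: Z = 1/(jωC) = -j/(ω·C) = 0 - j34.01 Ω
Step 3 — Bridge requires nodal analysis (the Z5 bridge couples midpoints C and D, so the two paths cannot be reduced to a simple series/parallel combination). Setting node B to ground and injecting 1 A at node A, the 3-node admittance system at A, C, D solves to V_A = Z_AB = 21.2 - j0.1519 Ω = 21.2∠-0.4° Ω.
Step 4 — Source phasor: V = 220∠30.0° V = 190.5 + j110 V.
Step 5 — Current: I = V / Z = 8.949 + j5.253 A = 10.38∠30.4° A.
Step 6 — Complex power: S = V·I* = 2283 - j16.36 VA.
Step 7 — Real power: P = Re(S) = 2283 W.
Step 8 — Reactive power: Q = Im(S) = -16.36 VAR.
Step 9 — Apparent power: |S| = 2283 VA.
Step 10 — Power factor: PF = P/|S| = 1 (leading).

(a) P = 2283 W  (b) Q = -16.36 VAR  (c) S = 2283 VA  (d) PF = 1 (leading)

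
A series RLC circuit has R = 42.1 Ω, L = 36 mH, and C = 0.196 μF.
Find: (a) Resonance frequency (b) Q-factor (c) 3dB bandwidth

Step 1 — Resonance: ω₀ = 1/√(LC) = 1/√(0.036·1.96e-07) = 1.19e+04 rad/s.
Step 2 — f₀ = ω₀/(2π) = 1895 Hz.
Step 3 — Series Q: Q = ω₀L/R = 1.19e+04·0.036/42.1 = 10.18.
Step 4 — Bandwidth: Δω = ω₀/Q = 1169 rad/s; BW = Δω/(2π) = 186.1 Hz.

(a) f₀ = 1895 Hz  (b) Q = 10.18  (c) BW = 186.1 Hz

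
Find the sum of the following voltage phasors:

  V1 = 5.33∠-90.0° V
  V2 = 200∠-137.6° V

Step 1 — Convert each phasor to rectangular form:
  V1 = 5.33·(cos(-90.0°) + j·sin(-90.0°)) = 0 - j5.33 V
  V2 = 200·(cos(-137.6°) + j·sin(-137.6°)) = -147.7 - j134.9 V
Step 2 — Sum components: V_total = -147.7 - j140.2 V.
Step 3 — Convert to polar: |V_total| = 203.6 V, ∠V_total = -136.5°.

V_total = 203.6∠-136.5° V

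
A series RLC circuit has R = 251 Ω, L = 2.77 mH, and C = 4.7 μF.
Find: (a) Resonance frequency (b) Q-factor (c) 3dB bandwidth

Step 1 — Resonance condition Im(Z)=0 gives ω₀ = 1/√(LC).
Step 2 — ω₀ = 1/√(0.00277·4.7e-06) = 8764 rad/s.
Step 3 — f₀ = ω₀/(2π) = 1395 Hz.
Step 4 — Series Q: Q = ω₀L/R = 8764·0.00277/251 = 0.09672.
Step 5 — 3dB bandwidth: Δω = ω₀/Q = 9.061e+04 rad/s; BW = Δω/(2π) = 1.442e+04 Hz.

(a) f₀ = 1395 Hz  (b) Q = 0.09672  (c) BW = 1.442e+04 Hz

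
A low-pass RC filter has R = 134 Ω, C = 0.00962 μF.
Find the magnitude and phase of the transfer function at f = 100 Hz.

Step 1 — Angular frequency: ω = 2π·100 = 628.3 rad/s.
Step 2 — Transfer function: H(jω) = 1/(1 + jωRC).
Step 3 — Denominator: 1 + jωRC = 1 + j·628.3·134·9.62e-09 = 1 + j0.00081.
Step 4 — H = 1 - j0.00081.
Step 5 — Magnitude: |H| = 1 (-0.0 dB); phase: φ = -0.0°.

|H| = 1 (-0.0 dB), φ = -0.0°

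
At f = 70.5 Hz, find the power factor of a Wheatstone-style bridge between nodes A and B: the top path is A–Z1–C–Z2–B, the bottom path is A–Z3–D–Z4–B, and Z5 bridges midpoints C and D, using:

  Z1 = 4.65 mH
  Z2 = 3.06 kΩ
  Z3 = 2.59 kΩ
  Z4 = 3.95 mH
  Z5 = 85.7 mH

Step 1 — Angular frequency: ω = 2π·f = 2π·70.5 = 443 rad/s.
Step 2 — Component impedances:
  Z1: Z = jωL = j·443·0.00465 = 0 + j2.06 Ω
  Z2: Z = R = 3060 Ω
  Z3: Z = R = 2590 Ω
  Z4: Z = jωL = j·443·0.00395 = 0 + j1.75 Ω
  Z5: Z = jωL = j·443·0.0857 = 0 + j37.96 Ω
Step 3 — Bridge requires nodal analysis (the Z5 bridge couples midpoints C and D, so the two paths cannot be reduced to a simple series/parallel combination). Setting node B to ground and injecting 1 A at node A, the 3-node admittance system at A, C, D solves to V_A = Z_AB = 1.133 + j41.74 Ω = 41.76∠88.4° Ω.
Step 4 — Power factor: PF = cos(φ) = Re(Z)/|Z| = 1.133/41.76 = 0.02713.
Step 5 — Type: Im(Z) = 41.74 ⇒ lagging (phase φ = 88.4°).

PF = 0.02713 (lagging, φ = 88.4°)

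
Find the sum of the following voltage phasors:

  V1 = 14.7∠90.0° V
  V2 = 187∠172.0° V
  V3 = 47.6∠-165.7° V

Step 1 — Convert each phasor to rectangular form:
  V1 = 14.7·(cos(90.0°) + j·sin(90.0°)) = 0 + j14.7 V
  V2 = 187·(cos(172.0°) + j·sin(172.0°)) = -185.2 + j26.03 V
  V3 = 47.6·(cos(-165.7°) + j·sin(-165.7°)) = -46.13 - j11.76 V
Step 2 — Sum components: V_total = -231.3 + j28.97 V.
Step 3 — Convert to polar: |V_total| = 233.1 V, ∠V_total = 172.9°.

V_total = 233.1∠172.9° V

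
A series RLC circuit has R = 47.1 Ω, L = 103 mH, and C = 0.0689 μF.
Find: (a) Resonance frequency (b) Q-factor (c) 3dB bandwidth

Step 1 — Resonance condition Im(Z)=0 gives ω₀ = 1/√(LC).
Step 2 — ω₀ = 1/√(0.103·6.89e-08) = 1.187e+04 rad/s.
Step 3 — f₀ = ω₀/(2π) = 1889 Hz.
Step 4 — Series Q: Q = ω₀L/R = 1.187e+04·0.103/47.1 = 25.96.
Step 5 — 3dB bandwidth: Δω = ω₀/Q = 457.3 rad/s; BW = Δω/(2π) = 72.78 Hz.

(a) f₀ = 1889 Hz  (b) Q = 25.96  (c) BW = 72.78 Hz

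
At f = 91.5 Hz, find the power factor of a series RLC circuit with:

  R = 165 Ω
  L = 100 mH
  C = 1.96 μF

Step 1 — Angular frequency: ω = 2π·f = 2π·91.5 = 574.9 rad/s.
Step 2 — Component impedances:
  R: Z = R = 165 Ω
  L: Z = jωL = j·574.9·0.1 = 0 + j57.49 Ω
  C: Z = 1/(jωC) = -j/(ω·C) = 0 - j887.4 Ω
Step 3 — Series combination: Z_total = R + L + C = 165 - j830 Ω = 846.2∠-78.8° Ω.
Step 4 — Power factor: PF = cos(φ) = Re(Z)/|Z| = 165/846.2 = 0.195.
Step 5 — Type: Im(Z) = -830 ⇒ leading (phase φ = -78.8°).

PF = 0.195 (leading, φ = -78.8°)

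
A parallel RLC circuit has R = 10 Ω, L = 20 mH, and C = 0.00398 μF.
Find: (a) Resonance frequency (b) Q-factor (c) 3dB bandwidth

Step 1 — Resonance: ω₀ = 1/√(LC) = 1/√(0.02·3.98e-09) = 1.121e+05 rad/s.
Step 2 — f₀ = ω₀/(2π) = 1.784e+04 Hz.
Step 3 — Parallel Q: Q = R/(ω₀L) = 10/(1.121e+05·0.02) = 0.004461.
Step 4 — Bandwidth: Δω = ω₀/Q = 2.513e+07 rad/s; BW = Δω/(2π) = 3.999e+06 Hz.

(a) f₀ = 1.784e+04 Hz  (b) Q = 0.004461  (c) BW = 3.999e+06 Hz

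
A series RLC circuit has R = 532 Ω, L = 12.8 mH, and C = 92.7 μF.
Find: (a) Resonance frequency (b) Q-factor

Step 1 — Resonance condition Im(Z)=0 gives ω₀ = 1/√(LC).
Step 2 — ω₀ = 1/√(0.0128·9.27e-05) = 918 rad/s.
Step 3 — f₀ = ω₀/(2π) = 146.1 Hz.
Step 4 — Series Q: Q = ω₀L/R = 918·0.0128/532 = 0.02209.

(a) f₀ = 146.1 Hz  (b) Q = 0.02209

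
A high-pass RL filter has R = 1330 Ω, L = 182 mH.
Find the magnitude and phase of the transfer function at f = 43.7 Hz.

Step 1 — Angular frequency: ω = 2π·43.7 = 274.6 rad/s.
Step 2 — Transfer function: H(jω) = jωL/(R + jωL).
Step 3 — Numerator jωL = j·49.97; denominator R + jωL = 1330 + j49.97.
Step 4 — H = 0.00141 + j0.03752.
Step 5 — Magnitude: |H| = 0.03755 (-28.5 dB); phase: φ = 87.8°.

|H| = 0.03755 (-28.5 dB), φ = 87.8°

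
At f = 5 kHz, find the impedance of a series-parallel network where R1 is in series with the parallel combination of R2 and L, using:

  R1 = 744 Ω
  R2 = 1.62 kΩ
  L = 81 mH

Step 1 — Angular frequency: ω = 2π·f = 2π·5000 = 3.142e+04 rad/s.
Step 2 — Component impedances:
  R1: Z = R = 744 Ω
  R2: Z = R = 1620 Ω
  L: Z = jωL = j·3.142e+04·0.081 = 0 + j2545 Ω
Step 3 — Parallel branch: R2 || L = 1/(1/R2 + 1/L) = 1153 + j733.9 Ω.
Step 4 — Series with R1: Z_total = R1 + (R2 || L) = 1897 + j733.9 Ω = 2034∠21.2° Ω.

Z = 1897 + j733.9 Ω = 2034∠21.2° Ω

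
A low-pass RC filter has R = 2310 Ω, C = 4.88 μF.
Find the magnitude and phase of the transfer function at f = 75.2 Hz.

Step 1 — Angular frequency: ω = 2π·75.2 = 472.5 rad/s.
Step 2 — Transfer function: H(jω) = 1/(1 + jωRC).
Step 3 — Denominator: 1 + jωRC = 1 + j·472.5·2310·4.88e-06 = 1 + j5.326.
Step 4 — H = 0.03405 - j0.1814.
Step 5 — Magnitude: |H| = 0.1845 (-14.7 dB); phase: φ = -79.4°.

|H| = 0.1845 (-14.7 dB), φ = -79.4°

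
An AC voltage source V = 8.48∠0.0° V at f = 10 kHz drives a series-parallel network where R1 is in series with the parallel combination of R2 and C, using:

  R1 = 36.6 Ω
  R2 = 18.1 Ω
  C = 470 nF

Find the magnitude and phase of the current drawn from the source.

Step 1 — Angular frequency: ω = 2π·f = 2π·1e+04 = 6.283e+04 rad/s.
Step 2 — Component impedances:
  R1: Z = R = 36.6 Ω
  R2: Z = R = 18.1 Ω
  C: Z = 1/(jωC) = -j/(ω·C) = 0 - j33.86 Ω
Step 3 — Parallel branch: R2 || C = 1/(1/R2 + 1/C) = 14.08 - j7.525 Ω.
Step 4 — Series with R1: Z_total = R1 + (R2 || C) = 50.68 - j7.525 Ω = 51.23∠-8.4° Ω.
Step 5 — Source phasor: V = 8.48∠0.0° V = 8.48 V.
Step 6 — Ohm's law: I = V / Z_total = (8.48) / (50.68 - j7.525) = 0.1637 + j0.02431 A.
Step 7 — Convert to polar: |I| = 0.1655 A, ∠I = 8.4°.

I = 0.1655∠8.4° A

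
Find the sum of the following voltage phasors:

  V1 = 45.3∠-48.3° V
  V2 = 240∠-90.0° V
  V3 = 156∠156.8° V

Step 1 — Convert each phasor to rectangular form:
  V1 = 45.3·(cos(-48.3°) + j·sin(-48.3°)) = 30.13 - j33.82 V
  V2 = 240·(cos(-90.0°) + j·sin(-90.0°)) = 0 - j240 V
  V3 = 156·(cos(156.8°) + j·sin(156.8°)) = -143.4 + j61.45 V
Step 2 — Sum components: V_total = -113.3 - j212.4 V.
Step 3 — Convert to polar: |V_total| = 240.7 V, ∠V_total = -118.1°.

V_total = 240.7∠-118.1° V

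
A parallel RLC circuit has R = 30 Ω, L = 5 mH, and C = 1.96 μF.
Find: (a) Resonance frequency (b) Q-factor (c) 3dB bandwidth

Step 1 — Resonance: ω₀ = 1/√(LC) = 1/√(0.005·1.96e-06) = 1.01e+04 rad/s.
Step 2 — f₀ = ω₀/(2π) = 1608 Hz.
Step 3 — Parallel Q: Q = R/(ω₀L) = 30/(1.01e+04·0.005) = 0.594.
Step 4 — Bandwidth: Δω = ω₀/Q = 1.701e+04 rad/s; BW = Δω/(2π) = 2707 Hz.

(a) f₀ = 1608 Hz  (b) Q = 0.594  (c) BW = 2707 Hz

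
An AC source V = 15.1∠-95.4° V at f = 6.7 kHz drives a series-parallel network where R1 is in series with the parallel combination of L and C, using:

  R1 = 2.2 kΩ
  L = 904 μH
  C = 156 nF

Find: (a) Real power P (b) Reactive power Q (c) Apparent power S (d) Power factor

Step 1 — Angular frequency: ω = 2π·f = 2π·6700 = 4.21e+04 rad/s.
Step 2 — Component impedances:
  R1: Z = R = 2200 Ω
  L: Z = jωL = j·4.21e+04·0.000904 = 0 + j38.06 Ω
  C: Z = 1/(jωC) = -j/(ω·C) = 0 - j152.3 Ω
Step 3 — Parallel branch: L || C = 1/(1/L + 1/C) = 0 + j50.74 Ω.
Step 4 — Series with R1: Z_total = R1 + (L || C) = 2200 + j50.74 Ω = 2201∠1.3° Ω.
Step 5 — Source phasor: V = 15.1∠-95.4° V = -1.421 - j15.03 V.
Step 6 — Current: I = V / Z = -0.0008031 - j0.006815 A = 0.006862∠-96.7° A.
Step 7 — Complex power: S = V·I* = 0.1036 + j0.002389 VA.
Step 8 — Real power: P = Re(S) = 0.1036 W.
Step 9 — Reactive power: Q = Im(S) = 0.002389 VAR.
Step 10 — Apparent power: |S| = 0.1036 VA.
Step 11 — Power factor: PF = P/|S| = 0.9997 (lagging).

(a) P = 0.1036 W  (b) Q = 0.002389 VAR  (c) S = 0.1036 VA  (d) PF = 0.9997 (lagging)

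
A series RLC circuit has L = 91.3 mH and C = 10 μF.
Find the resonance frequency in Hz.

Step 1 — Resonance condition Im(Z)=0 gives ω₀ = 1/√(LC).
Step 2 — ω₀ = 1/√(0.0913·1e-05) = 1047 rad/s.
Step 3 — f₀ = ω₀/(2π) = 166.6 Hz.

f₀ = 166.6 Hz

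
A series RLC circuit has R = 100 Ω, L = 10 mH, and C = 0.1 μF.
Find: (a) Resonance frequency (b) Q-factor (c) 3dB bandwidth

Step 1 — Resonance condition Im(Z)=0 gives ω₀ = 1/√(LC).
Step 2 — ω₀ = 1/√(0.01·1e-07) = 3.162e+04 rad/s.
Step 3 — f₀ = ω₀/(2π) = 5033 Hz.
Step 4 — Series Q: Q = ω₀L/R = 3.162e+04·0.01/100 = 3.162.
Step 5 — 3dB bandwidth: Δω = ω₀/Q = 1e+04 rad/s; BW = Δω/(2π) = 1592 Hz.

(a) f₀ = 5033 Hz  (b) Q = 3.162  (c) BW = 1592 Hz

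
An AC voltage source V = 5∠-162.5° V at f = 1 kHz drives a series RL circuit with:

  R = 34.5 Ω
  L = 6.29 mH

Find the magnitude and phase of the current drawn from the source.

Step 1 — Angular frequency: ω = 2π·f = 2π·1000 = 6283 rad/s.
Step 2 — Component impedances:
  R: Z = R = 34.5 Ω
  L: Z = jωL = j·6283·0.00629 = 0 + j39.52 Ω
Step 3 — Series combination: Z_total = R + L = 34.5 + j39.52 Ω = 52.46∠48.9° Ω.
Step 4 — Source phasor: V = 5∠-162.5° V = -4.769 - j1.504 V.
Step 5 — Ohm's law: I = V / Z_total = (-4.769 - j1.504) / (34.5 + j39.52) = -0.08137 + j0.04963 A.
Step 6 — Convert to polar: |I| = 0.09531 A, ∠I = 148.6°.

I = 0.09531∠148.6° A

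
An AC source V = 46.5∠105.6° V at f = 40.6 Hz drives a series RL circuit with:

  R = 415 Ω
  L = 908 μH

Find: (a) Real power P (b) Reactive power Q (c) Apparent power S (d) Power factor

Step 1 — Angular frequency: ω = 2π·f = 2π·40.6 = 255.1 rad/s.
Step 2 — Component impedances:
  R: Z = R = 415 Ω
  L: Z = jωL = j·255.1·0.000908 = 0 + j0.2316 Ω
Step 3 — Series combination: Z_total = R + L = 415 + j0.2316 Ω = 415∠0.0° Ω.
Step 4 — Source phasor: V = 46.5∠105.6° V = -12.5 + j44.79 V.
Step 5 — Current: I = V / Z = -0.03007 + j0.1079 A = 0.112∠105.6° A.
Step 6 — Complex power: S = V·I* = 5.21 + j0.002908 VA.
Step 7 — Real power: P = Re(S) = 5.21 W.
Step 8 — Reactive power: Q = Im(S) = 0.002908 VAR.
Step 9 — Apparent power: |S| = 5.21 VA.
Step 10 — Power factor: PF = P/|S| = 1 (lagging).

(a) P = 5.21 W  (b) Q = 0.002908 VAR  (c) S = 5.21 VA  (d) PF = 1 (lagging)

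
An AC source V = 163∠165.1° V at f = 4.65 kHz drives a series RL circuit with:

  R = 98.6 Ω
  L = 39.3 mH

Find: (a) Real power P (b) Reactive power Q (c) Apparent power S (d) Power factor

Step 1 — Angular frequency: ω = 2π·f = 2π·4650 = 2.922e+04 rad/s.
Step 2 — Component impedances:
  R: Z = R = 98.6 Ω
  L: Z = jωL = j·2.922e+04·0.0393 = 0 + j1148 Ω
Step 3 — Series combination: Z_total = R + L = 98.6 + j1148 Ω = 1152∠85.1° Ω.
Step 4 — Source phasor: V = 163∠165.1° V = -157.5 + j41.91 V.
Step 5 — Current: I = V / Z = 0.02454 + j0.1393 A = 0.1414∠80.0° A.
Step 6 — Complex power: S = V·I* = 1.972 + j22.97 VA.
Step 7 — Real power: P = Re(S) = 1.972 W.
Step 8 — Reactive power: Q = Im(S) = 22.97 VAR.
Step 9 — Apparent power: |S| = 23.05 VA.
Step 10 — Power factor: PF = P/|S| = 0.08556 (lagging).

(a) P = 1.972 W  (b) Q = 22.97 VAR  (c) S = 23.05 VA  (d) PF = 0.08556 (lagging)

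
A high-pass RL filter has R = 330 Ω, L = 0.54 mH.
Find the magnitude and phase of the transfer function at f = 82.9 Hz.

Step 1 — Angular frequency: ω = 2π·82.9 = 520.9 rad/s.
Step 2 — Transfer function: H(jω) = jωL/(R + jωL).
Step 3 — Numerator jωL = j·0.2813; denominator R + jωL = 330 + j0.2813.
Step 4 — H = 7.265e-07 + j0.0008523.
Step 5 — Magnitude: |H| = 0.0008523 (-61.4 dB); phase: φ = 90.0°.

|H| = 0.0008523 (-61.4 dB), φ = 90.0°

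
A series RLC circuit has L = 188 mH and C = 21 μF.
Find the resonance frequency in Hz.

Step 1 — Resonance condition Im(Z)=0 gives ω₀ = 1/√(LC).
Step 2 — ω₀ = 1/√(0.188·2.1e-05) = 503.3 rad/s.
Step 3 — f₀ = ω₀/(2π) = 80.1 Hz.

f₀ = 80.1 Hz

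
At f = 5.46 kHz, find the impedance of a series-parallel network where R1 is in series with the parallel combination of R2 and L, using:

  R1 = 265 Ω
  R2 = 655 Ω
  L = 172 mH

Step 1 — Angular frequency: ω = 2π·f = 2π·5460 = 3.431e+04 rad/s.
Step 2 — Component impedances:
  R1: Z = R = 265 Ω
  R2: Z = R = 655 Ω
  L: Z = jωL = j·3.431e+04·0.172 = 0 + j5901 Ω
Step 3 — Parallel branch: R2 || L = 1/(1/R2 + 1/L) = 647 + j71.82 Ω.
Step 4 — Series with R1: Z_total = R1 + (R2 || L) = 912 + j71.82 Ω = 914.9∠4.5° Ω.

Z = 912 + j71.82 Ω = 914.9∠4.5° Ω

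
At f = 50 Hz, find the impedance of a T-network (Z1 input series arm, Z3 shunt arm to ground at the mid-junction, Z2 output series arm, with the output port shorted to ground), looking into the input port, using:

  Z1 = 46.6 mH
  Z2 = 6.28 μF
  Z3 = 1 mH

Step 1 — Angular frequency: ω = 2π·f = 2π·50 = 314.2 rad/s.
Step 2 — Component impedances:
  Z1: Z = jωL = j·314.2·0.0466 = 0 + j14.64 Ω
  Z2: Z = 1/(jωC) = -j/(ω·C) = 0 - j506.9 Ω
  Z3: Z = jωL = j·314.2·0.001 = 0 + j0.3142 Ω
Step 3 — With the output port shorted to ground, the output series arm Z2 runs from the junction to ground; the shunt arm Z3 also runs from the junction to ground. They appear in parallel: Z3 || Z2 = 0 + j0.3144 Ω.
Step 4 — Series with input arm Z1: Z_in = Z1 + (Z3 || Z2) = 0 + j14.95 Ω = 14.95∠90.0° Ω.

Z = 0 + j14.95 Ω = 14.95∠90.0° Ω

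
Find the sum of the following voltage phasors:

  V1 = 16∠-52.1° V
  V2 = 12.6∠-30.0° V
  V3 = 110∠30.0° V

Step 1 — Convert each phasor to rectangular form:
  V1 = 16·(cos(-52.1°) + j·sin(-52.1°)) = 9.829 - j12.63 V
  V2 = 12.6·(cos(-30.0°) + j·sin(-30.0°)) = 10.91 - j6.3 V
  V3 = 110·(cos(30.0°) + j·sin(30.0°)) = 95.26 + j55 V
Step 2 — Sum components: V_total = 116 + j36.07 V.
Step 3 — Convert to polar: |V_total| = 121.5 V, ∠V_total = 17.3°.

V_total = 121.5∠17.3° V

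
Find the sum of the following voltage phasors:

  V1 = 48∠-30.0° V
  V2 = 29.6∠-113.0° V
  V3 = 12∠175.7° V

Step 1 — Convert each phasor to rectangular form:
  V1 = 48·(cos(-30.0°) + j·sin(-30.0°)) = 41.57 - j24 V
  V2 = 29.6·(cos(-113.0°) + j·sin(-113.0°)) = -11.57 - j27.25 V
  V3 = 12·(cos(175.7°) + j·sin(175.7°)) = -11.97 + j0.8997 V
Step 2 — Sum components: V_total = 18.04 - j50.35 V.
Step 3 — Convert to polar: |V_total| = 53.48 V, ∠V_total = -70.3°.

V_total = 53.48∠-70.3° V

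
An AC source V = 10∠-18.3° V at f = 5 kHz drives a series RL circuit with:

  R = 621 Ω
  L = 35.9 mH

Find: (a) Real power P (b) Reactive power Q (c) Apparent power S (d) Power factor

Step 1 — Angular frequency: ω = 2π·f = 2π·5000 = 3.142e+04 rad/s.
Step 2 — Component impedances:
  R: Z = R = 621 Ω
  L: Z = jωL = j·3.142e+04·0.0359 = 0 + j1128 Ω
Step 3 — Series combination: Z_total = R + L = 621 + j1128 Ω = 1287∠61.2° Ω.
Step 4 — Source phasor: V = 10∠-18.3° V = 9.494 - j3.14 V.
Step 5 — Current: I = V / Z = 0.00142 - j0.007636 A = 0.007767∠-79.5° A.
Step 6 — Complex power: S = V·I* = 0.03746 + j0.06804 VA.
Step 7 — Real power: P = Re(S) = 0.03746 W.
Step 8 — Reactive power: Q = Im(S) = 0.06804 VAR.
Step 9 — Apparent power: |S| = 0.07767 VA.
Step 10 — Power factor: PF = P/|S| = 0.4823 (lagging).

(a) P = 0.03746 W  (b) Q = 0.06804 VAR  (c) S = 0.07767 VA  (d) PF = 0.4823 (lagging)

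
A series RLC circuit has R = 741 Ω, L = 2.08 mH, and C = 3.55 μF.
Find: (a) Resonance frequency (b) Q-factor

Step 1 — Resonance condition Im(Z)=0 gives ω₀ = 1/√(LC).
Step 2 — ω₀ = 1/√(0.00208·3.55e-06) = 1.164e+04 rad/s.
Step 3 — f₀ = ω₀/(2π) = 1852 Hz.
Step 4 — Series Q: Q = ω₀L/R = 1.164e+04·0.00208/741 = 0.03267.

(a) f₀ = 1852 Hz  (b) Q = 0.03267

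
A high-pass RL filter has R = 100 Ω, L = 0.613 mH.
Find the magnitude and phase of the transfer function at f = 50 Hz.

Step 1 — Angular frequency: ω = 2π·50 = 314.2 rad/s.
Step 2 — Transfer function: H(jω) = jωL/(R + jωL).
Step 3 — Numerator jωL = j·0.1926; denominator R + jωL = 100 + j0.1926.
Step 4 — H = 3.709e-06 + j0.001926.
Step 5 — Magnitude: |H| = 0.001926 (-54.3 dB); phase: φ = 89.9°.

|H| = 0.001926 (-54.3 dB), φ = 89.9°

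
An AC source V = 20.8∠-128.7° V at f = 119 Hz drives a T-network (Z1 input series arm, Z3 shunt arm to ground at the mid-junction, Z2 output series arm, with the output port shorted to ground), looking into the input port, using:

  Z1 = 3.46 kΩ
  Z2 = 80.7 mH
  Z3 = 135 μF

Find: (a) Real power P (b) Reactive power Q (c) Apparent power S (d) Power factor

Step 1 — Angular frequency: ω = 2π·f = 2π·119 = 747.7 rad/s.
Step 2 — Component impedances:
  Z1: Z = R = 3460 Ω
  Z2: Z = jωL = j·747.7·0.0807 = 0 + j60.34 Ω
  Z3: Z = 1/(jωC) = -j/(ω·C) = 0 - j9.907 Ω
Step 3 — With the output port shorted to ground, the output series arm Z2 runs from the junction to ground; the shunt arm Z3 also runs from the junction to ground. They appear in parallel: Z3 || Z2 = 0 - j11.85 Ω.
Step 4 — Series with input arm Z1: Z_in = Z1 + (Z3 || Z2) = 3460 - j11.85 Ω = 3460∠-0.2° Ω.
Step 5 — Source phasor: V = 20.8∠-128.7° V = -13.01 - j16.23 V.
Step 6 — Current: I = V / Z = -0.003743 - j0.004704 A = 0.006012∠-128.5° A.
Step 7 — Complex power: S = V·I* = 0.125 - j0.0004284 VA.
Step 8 — Real power: P = Re(S) = 0.125 W.
Step 9 — Reactive power: Q = Im(S) = -0.0004284 VAR.
Step 10 — Apparent power: |S| = 0.125 VA.
Step 11 — Power factor: PF = P/|S| = 1 (leading).

(a) P = 0.125 W  (b) Q = -0.0004284 VAR  (c) S = 0.125 VA  (d) PF = 1 (leading)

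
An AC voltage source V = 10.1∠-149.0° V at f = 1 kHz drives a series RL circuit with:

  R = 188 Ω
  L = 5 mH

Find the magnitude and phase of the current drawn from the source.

Step 1 — Angular frequency: ω = 2π·f = 2π·1000 = 6283 rad/s.
Step 2 — Component impedances:
  R: Z = R = 188 Ω
  L: Z = jωL = j·6283·0.005 = 0 + j31.42 Ω
Step 3 — Series combination: Z_total = R + L = 188 + j31.42 Ω = 190.6∠9.5° Ω.
Step 4 — Source phasor: V = 10.1∠-149.0° V = -8.657 - j5.202 V.
Step 5 — Ohm's law: I = V / Z_total = (-8.657 - j5.202) / (188 + j31.42) = -0.0493 - j0.01943 A.
Step 6 — Convert to polar: |I| = 0.05299 A, ∠I = -158.5°.

I = 0.05299∠-158.5° A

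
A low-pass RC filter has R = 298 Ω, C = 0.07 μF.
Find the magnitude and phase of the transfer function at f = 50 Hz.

Step 1 — Angular frequency: ω = 2π·50 = 314.2 rad/s.
Step 2 — Transfer function: H(jω) = 1/(1 + jωRC).
Step 3 — Denominator: 1 + jωRC = 1 + j·314.2·298·7e-08 = 1 + j0.006553.
Step 4 — H = 1 - j0.006553.
Step 5 — Magnitude: |H| = 1 (-0.0 dB); phase: φ = -0.4°.

|H| = 1 (-0.0 dB), φ = -0.4°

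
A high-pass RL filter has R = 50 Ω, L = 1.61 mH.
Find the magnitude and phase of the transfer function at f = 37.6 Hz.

Step 1 — Angular frequency: ω = 2π·37.6 = 236.2 rad/s.
Step 2 — Transfer function: H(jω) = jωL/(R + jωL).
Step 3 — Numerator jωL = j·0.3804; denominator R + jωL = 50 + j0.3804.
Step 4 — H = 5.787e-05 + j0.007607.
Step 5 — Magnitude: |H| = 0.007607 (-42.4 dB); phase: φ = 89.6°.

|H| = 0.007607 (-42.4 dB), φ = 89.6°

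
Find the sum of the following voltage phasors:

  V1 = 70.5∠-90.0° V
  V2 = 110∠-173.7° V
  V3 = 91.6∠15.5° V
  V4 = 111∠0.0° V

Step 1 — Convert each phasor to rectangular form:
  V1 = 70.5·(cos(-90.0°) + j·sin(-90.0°)) = 0 - j70.5 V
  V2 = 110·(cos(-173.7°) + j·sin(-173.7°)) = -109.3 - j12.07 V
  V3 = 91.6·(cos(15.5°) + j·sin(15.5°)) = 88.27 + j24.48 V
  V4 = 111·(cos(0.0°) + j·sin(0.0°)) = 111 V
Step 2 — Sum components: V_total = 89.93 - j58.09 V.
Step 3 — Convert to polar: |V_total| = 107.1 V, ∠V_total = -32.9°.

V_total = 107.1∠-32.9° V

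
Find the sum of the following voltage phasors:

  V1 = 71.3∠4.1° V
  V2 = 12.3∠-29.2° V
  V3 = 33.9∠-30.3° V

Step 1 — Convert each phasor to rectangular form:
  V1 = 71.3·(cos(4.1°) + j·sin(4.1°)) = 71.12 + j5.098 V
  V2 = 12.3·(cos(-29.2°) + j·sin(-29.2°)) = 10.74 - j6.001 V
  V3 = 33.9·(cos(-30.3°) + j·sin(-30.3°)) = 29.27 - j17.1 V
Step 2 — Sum components: V_total = 111.1 - j18.01 V.
Step 3 — Convert to polar: |V_total| = 112.6 V, ∠V_total = -9.2°.

V_total = 112.6∠-9.2° V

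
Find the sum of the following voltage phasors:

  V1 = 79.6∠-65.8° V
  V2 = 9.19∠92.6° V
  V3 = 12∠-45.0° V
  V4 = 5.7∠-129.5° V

Step 1 — Convert each phasor to rectangular form:
  V1 = 79.6·(cos(-65.8°) + j·sin(-65.8°)) = 32.63 - j72.6 V
  V2 = 9.19·(cos(92.6°) + j·sin(92.6°)) = -0.4169 + j9.181 V
  V3 = 12·(cos(-45.0°) + j·sin(-45.0°)) = 8.485 - j8.485 V
  V4 = 5.7·(cos(-129.5°) + j·sin(-129.5°)) = -3.626 - j4.398 V
Step 2 — Sum components: V_total = 37.07 - j76.31 V.
Step 3 — Convert to polar: |V_total| = 84.84 V, ∠V_total = -64.1°.

V_total = 84.84∠-64.1° V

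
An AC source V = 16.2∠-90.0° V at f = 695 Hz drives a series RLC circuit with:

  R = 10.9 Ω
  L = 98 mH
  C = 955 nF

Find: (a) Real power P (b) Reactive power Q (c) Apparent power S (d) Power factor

Step 1 — Angular frequency: ω = 2π·f = 2π·695 = 4367 rad/s.
Step 2 — Component impedances:
  R: Z = R = 10.9 Ω
  L: Z = jωL = j·4367·0.098 = 0 + j427.9 Ω
  C: Z = 1/(jωC) = -j/(ω·C) = 0 - j239.8 Ω
Step 3 — Series combination: Z_total = R + L + C = 10.9 + j188.2 Ω = 188.5∠86.7° Ω.
Step 4 — Source phasor: V = 16.2∠-90.0° V = 0 - j16.2 V.
Step 5 — Current: I = V / Z = -0.08581 - j0.004971 A = 0.08595∠-176.7° A.
Step 6 — Complex power: S = V·I* = 0.08053 + j1.39 VA.
Step 7 — Real power: P = Re(S) = 0.08053 W.
Step 8 — Reactive power: Q = Im(S) = 1.39 VAR.
Step 9 — Apparent power: |S| = 1.392 VA.
Step 10 — Power factor: PF = P/|S| = 0.05783 (lagging).

(a) P = 0.08053 W  (b) Q = 1.39 VAR  (c) S = 1.392 VA  (d) PF = 0.05783 (lagging)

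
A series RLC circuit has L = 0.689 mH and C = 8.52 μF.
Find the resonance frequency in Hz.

Step 1 — Resonance condition Im(Z)=0 gives ω₀ = 1/√(LC).
Step 2 — ω₀ = 1/√(0.000689·8.52e-06) = 1.305e+04 rad/s.
Step 3 — f₀ = ω₀/(2π) = 2077 Hz.

f₀ = 2077 Hz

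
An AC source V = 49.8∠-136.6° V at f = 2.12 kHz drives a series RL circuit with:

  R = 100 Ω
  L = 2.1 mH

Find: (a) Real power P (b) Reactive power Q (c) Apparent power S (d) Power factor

Step 1 — Angular frequency: ω = 2π·f = 2π·2120 = 1.332e+04 rad/s.
Step 2 — Component impedances:
  R: Z = R = 100 Ω
  L: Z = jωL = j·1.332e+04·0.0021 = 0 + j27.97 Ω
Step 3 — Series combination: Z_total = R + L = 100 + j27.97 Ω = 103.8∠15.6° Ω.
Step 4 — Source phasor: V = 49.8∠-136.6° V = -36.18 - j34.22 V.
Step 5 — Current: I = V / Z = -0.4243 - j0.2235 A = 0.4796∠-152.2° A.
Step 6 — Complex power: S = V·I* = 23 + j6.434 VA.
Step 7 — Real power: P = Re(S) = 23 W.
Step 8 — Reactive power: Q = Im(S) = 6.434 VAR.
Step 9 — Apparent power: |S| = 23.88 VA.
Step 10 — Power factor: PF = P/|S| = 0.963 (lagging).

(a) P = 23 W  (b) Q = 6.434 VAR  (c) S = 23.88 VA  (d) PF = 0.963 (lagging)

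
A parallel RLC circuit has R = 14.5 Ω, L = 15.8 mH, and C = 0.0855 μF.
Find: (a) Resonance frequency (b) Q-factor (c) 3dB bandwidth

Step 1 — Resonance: ω₀ = 1/√(LC) = 1/√(0.0158·8.55e-08) = 2.721e+04 rad/s.
Step 2 — f₀ = ω₀/(2π) = 4330 Hz.
Step 3 — Parallel Q: Q = R/(ω₀L) = 14.5/(2.721e+04·0.0158) = 0.03373.
Step 4 — Bandwidth: Δω = ω₀/Q = 8.066e+05 rad/s; BW = Δω/(2π) = 1.284e+05 Hz.

(a) f₀ = 4330 Hz  (b) Q = 0.03373  (c) BW = 1.284e+05 Hz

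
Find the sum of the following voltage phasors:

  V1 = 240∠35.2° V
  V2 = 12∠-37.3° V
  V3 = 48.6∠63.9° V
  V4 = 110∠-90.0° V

Step 1 — Convert each phasor to rectangular form:
  V1 = 240·(cos(35.2°) + j·sin(35.2°)) = 196.1 + j138.3 V
  V2 = 12·(cos(-37.3°) + j·sin(-37.3°)) = 9.546 - j7.272 V
  V3 = 48.6·(cos(63.9°) + j·sin(63.9°)) = 21.38 + j43.64 V
  V4 = 110·(cos(-90.0°) + j·sin(-90.0°)) = 0 - j110 V
Step 2 — Sum components: V_total = 227 + j64.72 V.
Step 3 — Convert to polar: |V_total| = 236.1 V, ∠V_total = 15.9°.

V_total = 236.1∠15.9° V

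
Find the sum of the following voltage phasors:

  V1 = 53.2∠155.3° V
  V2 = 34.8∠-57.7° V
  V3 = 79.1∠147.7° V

Step 1 — Convert each phasor to rectangular form:
  V1 = 53.2·(cos(155.3°) + j·sin(155.3°)) = -48.33 + j22.23 V
  V2 = 34.8·(cos(-57.7°) + j·sin(-57.7°)) = 18.6 - j29.42 V
  V3 = 79.1·(cos(147.7°) + j·sin(147.7°)) = -66.86 + j42.27 V
Step 2 — Sum components: V_total = -96.6 + j35.08 V.
Step 3 — Convert to polar: |V_total| = 102.8 V, ∠V_total = 160.0°.

V_total = 102.8∠160.0° V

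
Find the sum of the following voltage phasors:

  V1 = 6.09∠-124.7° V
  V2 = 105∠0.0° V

Step 1 — Convert each phasor to rectangular form:
  V1 = 6.09·(cos(-124.7°) + j·sin(-124.7°)) = -3.467 - j5.007 V
  V2 = 105·(cos(0.0°) + j·sin(0.0°)) = 105 V
Step 2 — Sum components: V_total = 101.5 - j5.007 V.
Step 3 — Convert to polar: |V_total| = 101.7 V, ∠V_total = -2.8°.

V_total = 101.7∠-2.8° V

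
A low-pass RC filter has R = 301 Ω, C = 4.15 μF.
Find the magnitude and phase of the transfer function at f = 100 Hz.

Step 1 — Angular frequency: ω = 2π·100 = 628.3 rad/s.
Step 2 — Transfer function: H(jω) = 1/(1 + jωRC).
Step 3 — Denominator: 1 + jωRC = 1 + j·628.3·301·4.15e-06 = 1 + j0.7849.
Step 4 — H = 0.6188 - j0.4857.
Step 5 — Magnitude: |H| = 0.7866 (-2.1 dB); phase: φ = -38.1°.

|H| = 0.7866 (-2.1 dB), φ = -38.1°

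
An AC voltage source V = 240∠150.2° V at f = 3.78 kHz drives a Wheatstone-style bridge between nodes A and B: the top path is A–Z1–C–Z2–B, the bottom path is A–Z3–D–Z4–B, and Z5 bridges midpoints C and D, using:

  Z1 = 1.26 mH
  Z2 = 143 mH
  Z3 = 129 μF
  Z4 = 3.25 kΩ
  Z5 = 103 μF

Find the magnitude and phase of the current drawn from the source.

Step 1 — Angular frequency: ω = 2π·f = 2π·3780 = 2.375e+04 rad/s.
Step 2 — Component impedances:
  Z1: Z = jωL = j·2.375e+04·0.00126 = 0 + j29.93 Ω
  Z2: Z = jωL = j·2.375e+04·0.143 = 0 + j3396 Ω
  Z3: Z = 1/(jωC) = -j/(ω·C) = 0 - j0.3264 Ω
  Z4: Z = R = 3250 Ω
  Z5: Z = 1/(jωC) = -j/(ω·C) = 0 - j0.4088 Ω
Step 3 — Bridge requires nodal analysis (the Z5 bridge couples midpoints C and D, so the two paths cannot be reduced to a simple series/parallel combination). Setting node B to ground and injecting 1 A at node A, the 3-node admittance system at A, C, D solves to V_A = Z_AB = 1696 + j1623 Ω = 2348∠43.7° Ω.
Step 4 — Source phasor: V = 240∠150.2° V = -208.3 + j119.3 V.
Step 5 — Ohm's law: I = V / Z_total = (-208.3 + j119.3) / (1696 + j1623) = -0.02897 + j0.09803 A.
Step 6 — Convert to polar: |I| = 0.1022 A, ∠I = 106.5°.

I = 0.1022∠106.5° A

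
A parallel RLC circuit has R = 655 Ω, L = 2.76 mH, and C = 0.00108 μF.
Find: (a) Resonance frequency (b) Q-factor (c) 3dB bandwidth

Step 1 — Resonance: ω₀ = 1/√(LC) = 1/√(0.00276·1.08e-09) = 5.792e+05 rad/s.
Step 2 — f₀ = ω₀/(2π) = 9.218e+04 Hz.
Step 3 — Parallel Q: Q = R/(ω₀L) = 655/(5.792e+05·0.00276) = 0.4097.
Step 4 — Bandwidth: Δω = ω₀/Q = 1.414e+06 rad/s; BW = Δω/(2π) = 2.25e+05 Hz.

(a) f₀ = 9.218e+04 Hz  (b) Q = 0.4097  (c) BW = 2.25e+05 Hz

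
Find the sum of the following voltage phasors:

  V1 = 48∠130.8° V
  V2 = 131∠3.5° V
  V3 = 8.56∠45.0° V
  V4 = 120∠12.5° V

Step 1 — Convert each phasor to rectangular form:
  V1 = 48·(cos(130.8°) + j·sin(130.8°)) = -31.36 + j36.34 V
  V2 = 131·(cos(3.5°) + j·sin(3.5°)) = 130.8 + j7.997 V
  V3 = 8.56·(cos(45.0°) + j·sin(45.0°)) = 6.053 + j6.053 V
  V4 = 120·(cos(12.5°) + j·sin(12.5°)) = 117.2 + j25.97 V
Step 2 — Sum components: V_total = 222.6 + j76.36 V.
Step 3 — Convert to polar: |V_total| = 235.3 V, ∠V_total = 18.9°.

V_total = 235.3∠18.9° V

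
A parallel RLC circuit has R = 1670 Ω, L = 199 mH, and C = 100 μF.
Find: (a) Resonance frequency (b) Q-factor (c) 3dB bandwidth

Step 1 — Resonance: ω₀ = 1/√(LC) = 1/√(0.199·0.0001) = 224.2 rad/s.
Step 2 — f₀ = ω₀/(2π) = 35.68 Hz.
Step 3 — Parallel Q: Q = R/(ω₀L) = 1670/(224.2·0.199) = 37.44.
Step 4 — Bandwidth: Δω = ω₀/Q = 5.988 rad/s; BW = Δω/(2π) = 0.953 Hz.

(a) f₀ = 35.68 Hz  (b) Q = 37.44  (c) BW = 0.953 Hz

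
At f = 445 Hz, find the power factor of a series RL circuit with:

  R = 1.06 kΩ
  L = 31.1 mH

Step 1 — Angular frequency: ω = 2π·f = 2π·445 = 2796 rad/s.
Step 2 — Component impedances:
  R: Z = R = 1060 Ω
  L: Z = jωL = j·2796·0.0311 = 0 + j86.96 Ω
Step 3 — Series combination: Z_total = R + L = 1060 + j86.96 Ω = 1064∠4.7° Ω.
Step 4 — Power factor: PF = cos(φ) = Re(Z)/|Z| = 1060/1063.56 = 0.9967.
Step 5 — Type: Im(Z) = 86.96 ⇒ lagging (phase φ = 4.7°).

PF = 0.9967 (lagging, φ = 4.7°)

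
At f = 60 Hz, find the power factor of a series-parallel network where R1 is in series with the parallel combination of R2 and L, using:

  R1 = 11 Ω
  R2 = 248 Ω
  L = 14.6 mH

Step 1 — Angular frequency: ω = 2π·f = 2π·60 = 377 rad/s.
Step 2 — Component impedances:
  R1: Z = R = 11 Ω
  R2: Z = R = 248 Ω
  L: Z = jωL = j·377·0.0146 = 0 + j5.504 Ω
Step 3 — Parallel branch: R2 || L = 1/(1/R2 + 1/L) = 0.1221 + j5.501 Ω.
Step 4 — Series with R1: Z_total = R1 + (R2 || L) = 11.12 + j5.501 Ω = 12.41∠26.3° Ω.
Step 5 — Power factor: PF = cos(φ) = Re(Z)/|Z| = 11.1221/12.4083 = 0.8963.
Step 6 — Type: Im(Z) = 5.501 ⇒ lagging (phase φ = 26.3°).

PF = 0.8963 (lagging, φ = 26.3°)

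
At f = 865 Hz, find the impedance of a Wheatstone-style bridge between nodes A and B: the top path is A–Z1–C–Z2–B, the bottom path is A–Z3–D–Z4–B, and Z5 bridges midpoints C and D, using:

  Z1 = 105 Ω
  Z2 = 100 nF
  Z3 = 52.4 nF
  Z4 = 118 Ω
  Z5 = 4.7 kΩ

Step 1 — Angular frequency: ω = 2π·f = 2π·865 = 5435 rad/s.
Step 2 — Component impedances:
  Z1: Z = R = 105 Ω
  Z2: Z = 1/(jωC) = -j/(ω·C) = 0 - j1840 Ω
  Z3: Z = 1/(jωC) = -j/(ω·C) = 0 - j3511 Ω
  Z4: Z = R = 118 Ω
  Z5: Z = R = 4700 Ω
Step 3 — Bridge requires nodal analysis (the Z5 bridge couples midpoints C and D, so the two paths cannot be reduced to a simple series/parallel combination). Setting node B to ground and injecting 1 A at node A, the 3-node admittance system at A, C, D solves to V_A = Z_AB = 352.4 - j1159 Ω = 1211∠-73.1° Ω.

Z = 352.4 - j1159 Ω = 1211∠-73.1° Ω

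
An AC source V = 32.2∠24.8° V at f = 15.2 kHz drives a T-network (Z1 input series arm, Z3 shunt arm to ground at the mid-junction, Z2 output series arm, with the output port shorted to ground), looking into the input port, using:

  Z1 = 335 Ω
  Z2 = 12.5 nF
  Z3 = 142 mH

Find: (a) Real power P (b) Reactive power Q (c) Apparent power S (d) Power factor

Step 1 — Angular frequency: ω = 2π·f = 2π·1.52e+04 = 9.55e+04 rad/s.
Step 2 — Component impedances:
  Z1: Z = R = 335 Ω
  Z2: Z = 1/(jωC) = -j/(ω·C) = 0 - j837.7 Ω
  Z3: Z = jωL = j·9.55e+04·0.142 = 0 + j1.356e+04 Ω
Step 3 — With the output port shorted to ground, the output series arm Z2 runs from the junction to ground; the shunt arm Z3 also runs from the junction to ground. They appear in parallel: Z3 || Z2 = 0 - j892.8 Ω.
Step 4 — Series with input arm Z1: Z_in = Z1 + (Z3 || Z2) = 335 - j892.8 Ω = 953.6∠-69.4° Ω.
Step 5 — Source phasor: V = 32.2∠24.8° V = 29.23 + j13.51 V.
Step 6 — Current: I = V / Z = -0.002492 + j0.03368 A = 0.03377∠94.2° A.
Step 7 — Complex power: S = V·I* = 0.382 - j1.018 VA.
Step 8 — Real power: P = Re(S) = 0.382 W.
Step 9 — Reactive power: Q = Im(S) = -1.018 VAR.
Step 10 — Apparent power: |S| = 1.087 VA.
Step 11 — Power factor: PF = P/|S| = 0.3513 (leading).

(a) P = 0.382 W  (b) Q = -1.018 VAR  (c) S = 1.087 VA  (d) PF = 0.3513 (leading)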